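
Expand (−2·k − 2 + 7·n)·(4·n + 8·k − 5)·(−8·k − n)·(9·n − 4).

(−2·k − 2 + 7·n)·(4·n + 8·k − 5)·(−8·k − n)·(9·n − 4)
= (−8·k·n − 16·k^2 + 10·k − 8·n − 16·k + 10 + 28·n^2 + 56·k·n − 35·n)·(−8·k − n)·(9·n − 4)    [distributive law]
= (48·k·n − 16·k^2 − 6·k − 43·n + 10 + 28·n^2)·(−8·k − n)·(9·n − 4)    [combine like terms]
= (−384·k^2·n − 48·k·n^2 + 128·k^3 + 16·k^2·n + 48·k^2 + 6·k·n + 344·k·n + 43·n^2 − 80·k − 10·n − 224·k·n^2 − 28·n^3)·(9·n − 4)    [distributive law]
= (−368·k^2·n − 272·k·n^2 + 128·k^3 + 48·k^2 + 350·k·n + 43·n^2 − 80·k − 10·n − 28·n^3)·(9·n − 4)    [combine like terms]
= −3312·k^2·n^2 + 1472·k^2·n − 2448·k·n^3 + 1088·k·n^2 + 1152·k^3·n − 512·k^3 + 432·k^2·n − 192·k^2 + 3150·k·n^2 − 1400·k·n + 387·n^3 − 172·n^2 − 720·k·n + 320·k − 90·n^2 + 40·n − 252·n^4 + 112·n^3    [distributive law]
= −3312·k^2·n^2 + 1904·k^2·n − 2448·k·n^3 + 4238·k·n^2 + 1152·k^3·n − 512·k^3 − 192·k^2 − 2120·k·n + 499·n^3 − 262·n^2 + 320·k + 40·n − 252·n^4    [combine like terms]

−3312·k^2·n^2 + 1904·k^2·n − 2448·k·n^3 + 4238·k·n^2 + 1152·k^3·n − 512·k^3 − 192·k^2 − 2120·k·n + 499·n^3 − 262·n^2 + 320·k + 40·n − 252·n^4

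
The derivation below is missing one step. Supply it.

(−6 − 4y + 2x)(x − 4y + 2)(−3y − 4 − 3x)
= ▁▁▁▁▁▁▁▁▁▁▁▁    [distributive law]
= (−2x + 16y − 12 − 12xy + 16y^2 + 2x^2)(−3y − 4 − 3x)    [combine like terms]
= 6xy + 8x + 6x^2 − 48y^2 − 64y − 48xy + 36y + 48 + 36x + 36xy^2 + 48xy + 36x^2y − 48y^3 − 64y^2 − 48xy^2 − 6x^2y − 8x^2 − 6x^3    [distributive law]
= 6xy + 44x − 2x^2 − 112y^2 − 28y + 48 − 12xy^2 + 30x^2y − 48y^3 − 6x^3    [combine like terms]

Applying distributive law to the line above:

(−6x + 24y − 12 − 4xy + 16y^2 − 8y + 2x^2 − 8xy + 4x)(−3y − 4 − 3x)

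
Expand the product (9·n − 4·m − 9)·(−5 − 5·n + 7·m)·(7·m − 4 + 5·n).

100·m·n^2 + 180·n^2 − 225·n^3 + 441·m^2·n − 547·m·n − 189·m^2 + 487·m − 196·m^3 − 180 + 225·n

(9·n − 4·m − 9)·(−5 − 5·n + 7·m)·(7·m − 4 + 5·n)
= (−45·n − 45·n^2 + 63·m·n + 20·m + 20·m·n − 28·m^2 + 45 + 45·n − 63·m)·(7·m − 4 + 5·n)    [distributive law]
= (−45·n^2 + 83·m·n − 43·m − 28·m^2 + 45)·(7·m − 4 + 5·n)    [combine like terms]
= −315·m·n^2 + 180·n^2 − 225·n^3 + 581·m^2·n − 332·m·n + 415·m·n^2 − 301·m^2 + 172·m − 215·m·n − 196·m^3 + 112·m^2 − 140·m^2·n + 315·m − 180 + 225·n    [distributive law]
= 100·m·n^2 + 180·n^2 − 225·n^3 + 441·m^2·n − 547·m·n − 189·m^2 + 487·m − 196·m^3 − 180 + 225·n    [combine like terms]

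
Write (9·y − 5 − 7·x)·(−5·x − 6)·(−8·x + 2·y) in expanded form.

(9·y − 5 − 7·x)·(−5·x − 6)·(−8·x + 2·y)
= (−45·x·y − 54·y + 25·x + 30 + 35·x^2 + 42·x)·(−8·x + 2·y)    [distributive law]
= (−45·x·y − 54·y + 67·x + 30 + 35·x^2)·(−8·x + 2·y)    [combine like terms]
= 360·x^2·y − 90·x·y^2 + 432·x·y − 108·y^2 − 536·x^2 + 134·x·y − 240·x + 60·y − 280·x^3 + 70·x^2·y    [distributive law]
= 430·x^2·y − 90·x·y^2 + 566·x·y − 108·y^2 − 536·x^2 − 240·x + 60·y − 280·x^3    [combine like terms]

430·x^2·y − 90·x·y^2 + 566·x·y − 108·y^2 − 536·x^2 − 240·x + 60·y − 280·x^3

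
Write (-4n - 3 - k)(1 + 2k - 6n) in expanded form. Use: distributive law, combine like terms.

(-4n - 3 - k)(1 + 2k - 6n)
= -4n - 8kn + 24n^2 - 3 - 6k + 18n - k - 2k^2 + 6kn    [distributive law]
= 14n - 2kn + 24n^2 - 3 - 7k - 2k^2    [combine like terms]

14n - 2kn + 24n^2 - 3 - 7k - 2k^2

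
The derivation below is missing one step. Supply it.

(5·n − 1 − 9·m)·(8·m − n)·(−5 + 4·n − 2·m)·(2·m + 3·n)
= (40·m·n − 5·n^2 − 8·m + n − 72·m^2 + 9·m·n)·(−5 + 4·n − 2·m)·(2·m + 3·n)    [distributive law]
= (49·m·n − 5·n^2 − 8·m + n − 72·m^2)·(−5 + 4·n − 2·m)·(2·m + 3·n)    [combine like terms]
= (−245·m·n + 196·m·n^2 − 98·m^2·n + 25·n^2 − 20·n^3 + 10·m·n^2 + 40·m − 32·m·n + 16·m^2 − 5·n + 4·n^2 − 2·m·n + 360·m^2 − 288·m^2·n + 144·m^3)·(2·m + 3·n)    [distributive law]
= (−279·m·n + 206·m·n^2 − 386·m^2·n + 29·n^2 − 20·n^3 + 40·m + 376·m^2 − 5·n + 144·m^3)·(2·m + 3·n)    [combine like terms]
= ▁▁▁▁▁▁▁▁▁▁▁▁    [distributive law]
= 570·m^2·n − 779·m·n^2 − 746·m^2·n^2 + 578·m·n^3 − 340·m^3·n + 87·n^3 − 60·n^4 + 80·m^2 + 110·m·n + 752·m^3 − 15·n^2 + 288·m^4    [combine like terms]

Applying distributive law to the line above:

−558·m^2·n − 837·m·n^2 + 412·m^2·n^2 + 618·m·n^3 − 772·m^3·n − 1158·m^2·n^2 + 58·m·n^2 + 87·n^3 − 40·m·n^3 − 60·n^4 + 80·m^2 + 120·m·n + 752·m^3 + 1128·m^2·n − 10·m·n − 15·n^2 + 288·m^4 + 432·m^3·n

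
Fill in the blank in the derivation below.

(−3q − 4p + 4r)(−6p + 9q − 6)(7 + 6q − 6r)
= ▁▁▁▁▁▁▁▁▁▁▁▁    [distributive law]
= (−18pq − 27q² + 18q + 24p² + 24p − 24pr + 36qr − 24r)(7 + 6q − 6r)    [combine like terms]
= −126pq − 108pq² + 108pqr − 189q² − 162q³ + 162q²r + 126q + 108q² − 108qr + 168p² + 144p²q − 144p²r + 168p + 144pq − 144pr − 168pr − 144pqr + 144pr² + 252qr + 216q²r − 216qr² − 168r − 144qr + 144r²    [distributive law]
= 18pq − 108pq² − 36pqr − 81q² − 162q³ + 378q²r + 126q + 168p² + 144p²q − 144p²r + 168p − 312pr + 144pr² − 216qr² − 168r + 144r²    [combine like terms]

After distributive law, the bracketed line is:

(18pq − 27q² + 18q + 24p² − 36pq + 24p − 24pr + 36qr − 24r)(7 + 6q − 6r)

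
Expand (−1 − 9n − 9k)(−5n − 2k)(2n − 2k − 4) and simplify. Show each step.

−170n^2 − 258kn − 20n − 76k^2 − 8k + 90n^3 + 36kn^2 − 90k^2n − 36k^3

(−1 − 9n − 9k)(−5n − 2k)(2n − 2k − 4)
= (5n + 2k + 45n^2 + 18kn + 45kn + 18k^2)(2n − 2k − 4)    [distributive law]
= (5n + 2k + 45n^2 + 63kn + 18k^2)(2n − 2k − 4)    [combine like terms]
= 10n^2 − 10kn − 20n + 4kn − 4k^2 − 8k + 90n^3 − 90kn^2 − 180n^2 + 126kn^2 − 126k^2n − 252kn + 36k^2n − 36k^3 − 72k^2    [distributive law]
= −170n^2 − 258kn − 20n − 76k^2 − 8k + 90n^3 + 36kn^2 − 90k^2n − 36k^3    [combine like terms]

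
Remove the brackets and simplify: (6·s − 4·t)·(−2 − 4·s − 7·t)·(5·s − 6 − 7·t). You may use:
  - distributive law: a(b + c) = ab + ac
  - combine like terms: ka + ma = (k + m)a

(6·s − 4·t)·(−2 − 4·s − 7·t)·(5·s − 6 − 7·t)
= (−12·s − 24·s² − 42·s·t + 8·t + 16·s·t + 28·t²)·(5·s − 6 − 7·t)    [distributive law]
= (−12·s − 24·s² − 26·s·t + 8·t + 28·t²)·(5·s − 6 − 7·t)    [combine like terms]
= −60·s² + 72·s + 84·s·t − 120·s³ + 144·s² + 168·s²·t − 130·s²·t + 156·s·t + 182·s·t² + 40·s·t − 48·t − 56·t² + 140·s·t² − 168·t² − 196·t³    [distributive law]
= 84·s² + 72·s + 280·s·t − 120·s³ + 38·s²·t + 322·s·t² − 48·t − 224·t² − 196·t³    [combine like terms]

84·s² + 72·s + 280·s·t − 120·s³ + 38·s²·t + 322·s·t² − 48·t − 224·t² − 196·t³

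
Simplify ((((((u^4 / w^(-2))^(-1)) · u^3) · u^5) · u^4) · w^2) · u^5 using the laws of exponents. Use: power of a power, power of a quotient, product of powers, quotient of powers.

((((((u^4 / w^(-2))^(-1)) · u^3) · u^5) · u^4) · w^2) · u^5
= (((((((u^4)^(-1)) / ((w^(-2))^(-1))) · u^3) · u^5) · u^4) · w^2) · u^5    [power of a quotient]
= (((((u^(-4) / ((w^(-2))^(-1))) · u^3) · u^5) · u^4) · w^2) · u^5    [power of a power]
= (((((u^(-4) / w^2) · u^3) · u^5) · u^4) · w^2) · u^5    [power of a power]
= u^13    [quotient of powers; product of powers]

u^13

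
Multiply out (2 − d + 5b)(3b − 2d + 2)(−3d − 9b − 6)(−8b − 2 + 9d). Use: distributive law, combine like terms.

(2 − d + 5b)(3b − 2d + 2)(−3d − 9b − 6)(−8b − 2 + 9d)
= (6b − 4d + 4 − 3bd + 2d^2 − 2d + 15b^2 − 10bd + 10b)(−3d − 9b − 6)(−8b − 2 + 9d)    [distributive law]
= (16b − 6d + 4 − 13bd + 2d^2 + 15b^2)(−3d − 9b − 6)(−8b − 2 + 9d)    [combine like terms]
= (−48bd − 144b^2 − 96b + 18d^2 + 54bd + 36d − 12d − 36b − 24 + 39bd^2 + 117b^2d + 78bd − 6d^3 − 18bd^2 − 12d^2 − 45b^2d − 135b^3 − 90b^2)(−8b − 2 + 9d)    [distributive law]
= (84bd − 234b^2 − 132b + 6d^2 + 24d − 24 + 21bd^2 + 72b^2d − 6d^3 − 135b^3)(−8b − 2 + 9d)    [combine like terms]
= −672b^2d − 168bd + 756bd^2 + 1872b^3 + 468b^2 − 2106b^2d + 1056b^2 + 264b − 1188bd − 48bd^2 − 12d^2 + 54d^3 − 192bd − 48d + 216d^2 + 192b + 48 − 216d − 168b^2d^2 − 42bd^2 + 189bd^3 − 576b^3d − 144b^2d + 648b^2d^2 + 48bd^3 + 12d^3 − 54d^4 + 1080b^4 + 270b^3 − 1215b^3d    [distributive law]
= −2922b^2d − 1548bd + 666bd^2 + 2142b^3 + 1524b^2 + 456b + 204d^2 + 66d^3 − 264d + 48 + 480b^2d^2 + 237bd^3 − 1791b^3d − 54d^4 + 1080b^4    [combine like terms]

−2922b^2d − 1548bd + 666bd^2 + 2142b^3 + 1524b^2 + 456b + 204d^2 + 66d^3 − 264d + 48 + 480b^2d^2 + 237bd^3 − 1791b^3d − 54d^4 + 1080b^4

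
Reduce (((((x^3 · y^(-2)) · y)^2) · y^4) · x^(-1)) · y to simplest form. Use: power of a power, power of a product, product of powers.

(((((x^3 · y^(-2)) · y)^2) · y^4) · x^(-1)) · y
= (((((x^3 · y^(-2))^2) · (y^2)) · y^4) · x^(-1)) · y    [power of a product]
= ((((((x^3)^2) · ((y^(-2))^2)) · (y^2)) · y^4) · x^(-1)) · y    [power of a product]
= ((((x^6 · ((y^(-2))^2)) · (y^2)) · y^4) · x^(-1)) · y    [power of a power]
= ((((x^6 · y^(-4)) · (y^2)) · y^4) · x^(-1)) · y    [power of a power]
= x^5y^3    [product of powers]

x^5y^3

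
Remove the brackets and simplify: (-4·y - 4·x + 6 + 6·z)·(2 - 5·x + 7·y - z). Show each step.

(-4·y - 4·x + 6 + 6·z)·(2 - 5·x + 7·y - z)
= -8·y + 20·x·y - 28·y^2 + 4·y·z - 8·x + 20·x^2 - 28·x·y + 4·x·z + 12 - 30·x + 42·y - 6·z + 12·z - 30·x·z + 42·y·z - 6·z^2    [distributive law]
= 34·y - 8·x·y - 28·y^2 + 46·y·z - 38·x + 20·x^2 - 26·x·z + 12 + 6·z - 6·z^2    [combine like terms]

34·y - 8·x·y - 28·y^2 + 46·y·z - 38·x + 20·x^2 - 26·x·z + 12 + 6·z - 6·z^2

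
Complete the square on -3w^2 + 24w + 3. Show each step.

-3(w - 4)^2 + 51

-3w^2 + 24w + 3
= -3(w^2 - 8w) + 3    [factor out -3 from the w-terms]
= -3(w^2 - 8w + 16 - 16) + 3    [add and subtract 16 inside the bracket]
= -3(w - 4)^2 + 48 + 3    [perfect-square identity]
= -3(w - 4)^2 + 51    [combine constants]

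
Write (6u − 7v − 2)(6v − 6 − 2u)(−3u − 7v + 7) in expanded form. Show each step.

(6u − 7v − 2)(6v − 6 − 2u)(−3u − 7v + 7)
= (36uv − 36u − 12u² − 42v² + 42v + 14uv − 12v + 12 + 4u)(−3u − 7v + 7)    [distributive law]
= (50uv − 32u − 12u² − 42v² + 30v + 12)(−3u − 7v + 7)    [combine like terms]
= −150u²v − 350uv² + 350uv + 96u² + 224uv − 224u + 36u³ + 84u²v − 84u² + 126uv² + 294v³ − 294v² − 90uv − 210v² + 210v − 36u − 84v + 84    [distributive law]
= −66u²v − 224uv² + 484uv + 12u² − 260u + 36u³ + 294v³ − 504v² + 126v + 84    [combine like terms]

−66u²v − 224uv² + 484uv + 12u² − 260u + 36u³ + 294v³ − 504v² + 126v + 84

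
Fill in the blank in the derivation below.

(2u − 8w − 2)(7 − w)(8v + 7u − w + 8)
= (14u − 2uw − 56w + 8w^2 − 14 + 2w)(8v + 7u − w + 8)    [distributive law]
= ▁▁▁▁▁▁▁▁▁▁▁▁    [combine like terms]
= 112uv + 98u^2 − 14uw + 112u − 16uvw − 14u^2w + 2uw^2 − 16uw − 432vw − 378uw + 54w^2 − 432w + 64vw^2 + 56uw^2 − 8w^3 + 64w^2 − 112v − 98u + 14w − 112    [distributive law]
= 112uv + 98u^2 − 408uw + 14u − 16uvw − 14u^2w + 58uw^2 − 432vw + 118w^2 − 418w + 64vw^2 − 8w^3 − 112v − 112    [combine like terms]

By combine like terms:

(14u − 2uw − 54w + 8w^2 − 14)(8v + 7u − w + 8)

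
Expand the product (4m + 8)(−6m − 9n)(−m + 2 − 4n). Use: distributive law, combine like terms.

24m^3 + 132m^2n + 192mn + 144mn^2 − 96m − 144n + 288n^2

(4m + 8)(−6m − 9n)(−m + 2 − 4n)
= (−24m^2 − 36mn − 48m − 72n)(−m + 2 − 4n)    [distributive law]
= 24m^3 − 48m^2 + 96m^2n + 36m^2n − 72mn + 144mn^2 + 48m^2 − 96m + 192mn + 72mn − 144n + 288n^2    [distributive law]
= 24m^3 + 132m^2n + 192mn + 144mn^2 − 96m − 144n + 288n^2    [combine like terms]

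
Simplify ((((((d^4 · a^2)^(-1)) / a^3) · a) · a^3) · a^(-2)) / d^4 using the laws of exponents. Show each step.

((((((d^4 · a^2)^(-1)) / a^3) · a) · a^3) · a^(-2)) / d^4
= (((((((d^4)^(-1)) · ((a^2)^(-1))) / a^3) · a) · a^3) · a^(-2)) / d^4    [power of a product]
= (((((d^(-4) · ((a^2)^(-1))) / a^3) · a) · a^3) · a^(-2)) / d^4    [power of a power]
= (((((d^(-4) · a^(-2)) / a^3) · a) · a^3) · a^(-2)) / d^4    [power of a power]
= a^(-3)d^(-8)    [quotient of powers; product of powers]

a^(-3)d^(-8)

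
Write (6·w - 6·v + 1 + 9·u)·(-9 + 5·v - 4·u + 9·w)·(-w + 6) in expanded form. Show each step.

369·w^2 - 261·w + 24·v·w^2 - 203·v·w - 57·u·w^2 + 427·u·w - 54·w^3 + 354·v + 30·v^2·w - 180·v^2 - 69·u·v·w + 414·u·v - 54 - 510·u + 36·u^2·w - 216·u^2

(6·w - 6·v + 1 + 9·u)·(-9 + 5·v - 4·u + 9·w)·(-w + 6)
= (-54·w + 30·v·w - 24·u·w + 54·w^2 + 54·v - 30·v^2 + 24·u·v - 54·v·w - 9 + 5·v - 4·u + 9·w - 81·u + 45·u·v - 36·u^2 + 81·u·w)·(-w + 6)    [distributive law]
= (-45·w - 24·v·w + 57·u·w + 54·w^2 + 59·v - 30·v^2 + 69·u·v - 9 - 85·u - 36·u^2)·(-w + 6)    [combine like terms]
= 45·w^2 - 270·w + 24·v·w^2 - 144·v·w - 57·u·w^2 + 342·u·w - 54·w^3 + 324·w^2 - 59·v·w + 354·v + 30·v^2·w - 180·v^2 - 69·u·v·w + 414·u·v + 9·w - 54 + 85·u·w - 510·u + 36·u^2·w - 216·u^2    [distributive law]
= 369·w^2 - 261·w + 24·v·w^2 - 203·v·w - 57·u·w^2 + 427·u·w - 54·w^3 + 354·v + 30·v^2·w - 180·v^2 - 69·u·v·w + 414·u·v - 54 - 510·u + 36·u^2·w - 216·u^2    [combine like terms]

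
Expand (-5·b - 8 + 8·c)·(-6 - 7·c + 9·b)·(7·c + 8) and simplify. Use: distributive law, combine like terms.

562·b·c - 336·b + 749·b·c² - 315·b²·c - 360·b² + 400·c + 384 - 392·c² - 392·c³

(-5·b - 8 + 8·c)·(-6 - 7·c + 9·b)·(7·c + 8)
= (30·b + 35·b·c - 45·b² + 48 + 56·c - 72·b - 48·c - 56·c² + 72·b·c)·(7·c + 8)    [distributive law]
= (-42·b + 107·b·c - 45·b² + 48 + 8·c - 56·c²)·(7·c + 8)    [combine like terms]
= -294·b·c - 336·b + 749·b·c² + 856·b·c - 315·b²·c - 360·b² + 336·c + 384 + 56·c² + 64·c - 392·c³ - 448·c²    [distributive law]
= 562·b·c - 336·b + 749·b·c² - 315·b²·c - 360·b² + 400·c + 384 - 392·c² - 392·c³    [combine like terms]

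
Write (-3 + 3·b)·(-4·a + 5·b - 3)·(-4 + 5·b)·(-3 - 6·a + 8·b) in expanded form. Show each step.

(-3 + 3·b)·(-4·a + 5·b - 3)·(-4 + 5·b)·(-3 - 6·a + 8·b)
= (12·a - 15·b + 9 - 12·a·b + 15·b^2 - 9·b)·(-4 + 5·b)·(-3 - 6·a + 8·b)    [distributive law]
= (12·a - 24·b + 9 - 12·a·b + 15·b^2)·(-4 + 5·b)·(-3 - 6·a + 8·b)    [combine like terms]
= (-48·a + 60·a·b + 96·b - 120·b^2 - 36 + 45·b + 48·a·b - 60·a·b^2 - 60·b^2 + 75·b^3)·(-3 - 6·a + 8·b)    [distributive law]
= (-48·a + 108·a·b + 141·b - 180·b^2 - 36 - 60·a·b^2 + 75·b^3)·(-3 - 6·a + 8·b)    [combine like terms]
= 144·a + 288·a^2 - 384·a·b - 324·a·b - 648·a^2·b + 864·a·b^2 - 423·b - 846·a·b + 1128·b^2 + 540·b^2 + 1080·a·b^2 - 1440·b^3 + 108 + 216·a - 288·b + 180·a·b^2 + 360·a^2·b^2 - 480·a·b^3 - 225·b^3 - 450·a·b^3 + 600·b^4    [distributive law]
= 360·a + 288·a^2 - 1554·a·b - 648·a^2·b + 2124·a·b^2 - 711·b + 1668·b^2 - 1665·b^3 + 108 + 360·a^2·b^2 - 930·a·b^3 + 600·b^4    [combine like terms]

360·a + 288·a^2 - 1554·a·b - 648·a^2·b + 2124·a·b^2 - 711·b + 1668·b^2 - 1665·b^3 + 108 + 360·a^2·b^2 - 930·a·b^3 + 600·b^4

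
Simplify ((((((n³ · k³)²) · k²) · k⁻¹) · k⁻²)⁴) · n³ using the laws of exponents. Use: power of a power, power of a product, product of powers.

k²⁰n²⁷

((((((n³ · k³)²) · k²) · k⁻¹) · k⁻²)⁴) · n³
= ((((((n³ · k³)²) · k²) · k⁻¹)⁴) · ((k⁻²)⁴)) · n³    [power of a product]
= ((((((n³ · k³)²) · k²)⁴) · ((k⁻¹)⁴)) · ((k⁻²)⁴)) · n³    [power of a product]
= ((((((n³ · k³)²)⁴) · ((k²)⁴)) · ((k⁻¹)⁴)) · ((k⁻²)⁴)) · n³    [power of a product]
= (((((n³ · k³)⁸) · ((k²)⁴)) · ((k⁻¹)⁴)) · ((k⁻²)⁴)) · n³    [power of a power]
= ((((((n³)⁸) · ((k³)⁸)) · ((k²)⁴)) · ((k⁻¹)⁴)) · ((k⁻²)⁴)) · n³    [power of a product]
= ((((n²⁴ · ((k³)⁸)) · ((k²)⁴)) · ((k⁻¹)⁴)) · ((k⁻²)⁴)) · n³    [power of a power]
= ((((n²⁴ · k²⁴) · ((k²)⁴)) · ((k⁻¹)⁴)) · ((k⁻²)⁴)) · n³    [power of a power]
= ((((n²⁴ · k²⁴) · k⁸) · ((k⁻¹)⁴)) · ((k⁻²)⁴)) · n³    [power of a power]
= ((((n²⁴ · k²⁴) · k⁸) · k⁻⁴) · ((k⁻²)⁴)) · n³    [power of a power]
= ((((n²⁴ · k²⁴) · k⁸) · k⁻⁴) · k⁻⁸) · n³    [power of a power]
= k²⁰n²⁷    [product of powers]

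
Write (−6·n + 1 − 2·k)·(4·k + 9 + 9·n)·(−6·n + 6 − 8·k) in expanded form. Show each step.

(−6·n + 1 − 2·k)·(4·k + 9 + 9·n)·(−6·n + 6 − 8·k)
= (−24·k·n − 54·n − 54·n^2 + 4·k + 9 + 9·n − 8·k^2 − 18·k − 18·k·n)·(−6·n + 6 − 8·k)    [distributive law]
= (−42·k·n − 45·n − 54·n^2 − 14·k + 9 − 8·k^2)·(−6·n + 6 − 8·k)    [combine like terms]
= 252·k·n^2 − 252·k·n + 336·k^2·n + 270·n^2 − 270·n + 360·k·n + 324·n^3 − 324·n^2 + 432·k·n^2 + 84·k·n − 84·k + 112·k^2 − 54·n + 54 − 72·k + 48·k^2·n − 48·k^2 + 64·k^3    [distributive law]
= 684·k·n^2 + 192·k·n + 384·k^2·n − 54·n^2 − 324·n + 324·n^3 − 156·k + 64·k^2 + 54 + 64·k^3    [combine like terms]

684·k·n^2 + 192·k·n + 384·k^2·n − 54·n^2 − 324·n + 324·n^3 − 156·k + 64·k^2 + 54 + 64·k^3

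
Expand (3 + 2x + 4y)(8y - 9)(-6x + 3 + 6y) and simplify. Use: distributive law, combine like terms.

(3 + 2x + 4y)(8y - 9)(-6x + 3 + 6y)
= (24y - 27 + 16xy - 18x + 32y² - 36y)(-6x + 3 + 6y)    [distributive law]
= (-12y - 27 + 16xy - 18x + 32y²)(-6x + 3 + 6y)    [combine like terms]
= 72xy - 36y - 72y² + 162x - 81 - 162y - 96x²y + 48xy + 96xy² + 108x² - 54x - 108xy - 192xy² + 96y² + 192y³    [distributive law]
= 12xy - 198y + 24y² + 108x - 81 - 96x²y - 96xy² + 108x² + 192y³    [combine like terms]

12xy - 198y + 24y² + 108x - 81 - 96x²y - 96xy² + 108x² + 192y³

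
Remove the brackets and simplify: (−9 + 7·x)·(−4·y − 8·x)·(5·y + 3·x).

180·y^2 + 468·x·y + 216·x^2 − 140·x·y^2 − 364·x^2·y − 168·x^3

(−9 + 7·x)·(−4·y − 8·x)·(5·y + 3·x)
= (36·y + 72·x − 28·x·y − 56·x^2)·(5·y + 3·x)    [distributive law]
= 180·y^2 + 108·x·y + 360·x·y + 216·x^2 − 140·x·y^2 − 84·x^2·y − 280·x^2·y − 168·x^3    [distributive law]
= 180·y^2 + 468·x·y + 216·x^2 − 140·x·y^2 − 364·x^2·y − 168·x^3    [combine like terms]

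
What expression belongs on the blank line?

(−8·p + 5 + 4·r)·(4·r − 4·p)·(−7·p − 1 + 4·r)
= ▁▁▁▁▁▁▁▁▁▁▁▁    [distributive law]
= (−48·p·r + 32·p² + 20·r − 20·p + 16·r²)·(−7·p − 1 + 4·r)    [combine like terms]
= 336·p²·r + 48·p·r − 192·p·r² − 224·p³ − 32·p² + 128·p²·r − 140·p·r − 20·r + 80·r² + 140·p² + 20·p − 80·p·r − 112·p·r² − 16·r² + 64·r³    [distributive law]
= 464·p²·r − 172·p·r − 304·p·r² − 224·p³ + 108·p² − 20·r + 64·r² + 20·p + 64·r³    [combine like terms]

By distributive law:

(−32·p·r + 32·p² + 20·r − 20·p + 16·r² − 16·p·r)·(−7·p − 1 + 4·r)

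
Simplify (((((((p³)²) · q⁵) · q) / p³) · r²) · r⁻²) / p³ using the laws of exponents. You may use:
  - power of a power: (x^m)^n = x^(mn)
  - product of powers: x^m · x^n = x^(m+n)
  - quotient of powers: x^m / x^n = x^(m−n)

(((((((p³)²) · q⁵) · q) / p³) · r²) · r⁻²) / p³
= (((((p⁶ · q⁵) · q) / p³) · r²) · r⁻²) / p³    [power of a power]
= q⁶    [quotient of powers; product of powers]

q⁶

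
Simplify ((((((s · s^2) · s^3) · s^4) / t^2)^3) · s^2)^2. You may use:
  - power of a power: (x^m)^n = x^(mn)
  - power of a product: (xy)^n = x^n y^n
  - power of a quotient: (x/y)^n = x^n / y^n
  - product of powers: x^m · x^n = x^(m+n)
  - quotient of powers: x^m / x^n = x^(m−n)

((((((s · s^2) · s^3) · s^4) / t^2)^3) · s^2)^2
= ((((((s · s^2) · s^3) · s^4) / t^2)^3)^2) · ((s^2)^2)    [power of a product]
= (((((s · s^2) · s^3) · s^4) / t^2)^6) · ((s^2)^2)    [power of a power]
= (((((s · s^2) · s^3) · s^4)^6) / ((t^2)^6)) · ((s^2)^2)    [power of a quotient]
= (((((s · s^2) · s^3)^6) · ((s^4)^6)) / ((t^2)^6)) · ((s^2)^2)    [power of a product]
= (((((s · s^2)^6) · ((s^3)^6)) · ((s^4)^6)) / ((t^2)^6)) · ((s^2)^2)    [power of a product]
= (((((s^6) · ((s^2)^6)) · ((s^3)^6)) · ((s^4)^6)) / ((t^2)^6)) · ((s^2)^2)    [power of a product]
= ((((s^6 · s^12) · ((s^3)^6)) · ((s^4)^6)) / ((t^2)^6)) · ((s^2)^2)    [power of a power]
= (((s^18 · ((s^3)^6)) · ((s^4)^6)) / ((t^2)^6)) · ((s^2)^2)    [product of powers]
= (((s^18 · s^18) · ((s^4)^6)) / ((t^2)^6)) · ((s^2)^2)    [power of a power]
= ((s^36 · ((s^4)^6)) / ((t^2)^6)) · ((s^2)^2)    [product of powers]
= ((s^36 · s^24) / ((t^2)^6)) · ((s^2)^2)    [power of a power]
= (s^60 / ((t^2)^6)) · ((s^2)^2)    [product of powers]
= (s^60 / t^12) · ((s^2)^2)    [power of a power]
= (s^60 / t^12) · s^4    [power of a power]
= s^64t^(-12)    [quotient of powers; product of powers]

s^64t^(-12)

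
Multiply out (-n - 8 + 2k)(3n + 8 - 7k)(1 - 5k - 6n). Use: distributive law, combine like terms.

(-n - 8 + 2k)(3n + 8 - 7k)(1 - 5k - 6n)
= (-3n^2 - 8n + 7kn - 24n - 64 + 56k + 6kn + 16k - 14k^2)(1 - 5k - 6n)    [distributive law]
= (-3n^2 - 32n + 13kn - 64 + 72k - 14k^2)(1 - 5k - 6n)    [combine like terms]
= -3n^2 + 15kn^2 + 18n^3 - 32n + 160kn + 192n^2 + 13kn - 65k^2n - 78kn^2 - 64 + 320k + 384n + 72k - 360k^2 - 432kn - 14k^2 + 70k^3 + 84k^2n    [distributive law]
= 189n^2 - 63kn^2 + 18n^3 + 352n - 259kn + 19k^2n - 64 + 392k - 374k^2 + 70k^3    [combine like terms]

189n^2 - 63kn^2 + 18n^3 + 352n - 259kn + 19k^2n - 64 + 392k - 374k^2 + 70k^3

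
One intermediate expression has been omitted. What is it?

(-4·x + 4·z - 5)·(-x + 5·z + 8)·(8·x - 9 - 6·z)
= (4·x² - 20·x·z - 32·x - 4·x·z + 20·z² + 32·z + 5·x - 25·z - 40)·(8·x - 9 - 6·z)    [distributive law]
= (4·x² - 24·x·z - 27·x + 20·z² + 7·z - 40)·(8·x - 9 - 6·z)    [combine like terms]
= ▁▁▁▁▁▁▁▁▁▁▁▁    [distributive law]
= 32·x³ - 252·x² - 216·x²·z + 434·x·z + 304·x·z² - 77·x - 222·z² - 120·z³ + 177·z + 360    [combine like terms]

By distributive law:

32·x³ - 36·x² - 24·x²·z - 192·x²·z + 216·x·z + 144·x·z² - 216·x² + 243·x + 162·x·z + 160·x·z² - 180·z² - 120·z³ + 56·x·z - 63·z - 42·z² - 320·x + 360 + 240·z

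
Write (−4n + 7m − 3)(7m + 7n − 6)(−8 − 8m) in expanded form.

−192mn − 168m^2n + 224n^2 + 224mn^2 − 24n + 112m^2 − 392m^3 + 360m − 144

(−4n + 7m − 3)(7m + 7n − 6)(−8 − 8m)
= (−28mn − 28n^2 + 24n + 49m^2 + 49mn − 42m − 21m − 21n + 18)(−8 − 8m)    [distributive law]
= (21mn − 28n^2 + 3n + 49m^2 − 63m + 18)(−8 − 8m)    [combine like terms]
= −168mn − 168m^2n + 224n^2 + 224mn^2 − 24n − 24mn − 392m^2 − 392m^3 + 504m + 504m^2 − 144 − 144m    [distributive law]
= −192mn − 168m^2n + 224n^2 + 224mn^2 − 24n + 112m^2 − 392m^3 + 360m − 144    [combine like terms]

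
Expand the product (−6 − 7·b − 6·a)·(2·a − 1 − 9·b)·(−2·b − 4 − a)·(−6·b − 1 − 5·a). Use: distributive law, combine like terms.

(−6 − 7·b − 6·a)·(2·a − 1 − 9·b)·(−2·b − 4 − a)·(−6·b − 1 − 5·a)
= (−12·a + 6 + 54·b − 14·a·b + 7·b + 63·b² − 12·a² + 6·a + 54·a·b)·(−2·b − 4 − a)·(−6·b − 1 − 5·a)    [distributive law]
= (−6·a + 6 + 61·b + 40·a·b + 63·b² − 12·a²)·(−2·b − 4 − a)·(−6·b − 1 − 5·a)    [combine like terms]
= (12·a·b + 24·a + 6·a² − 12·b − 24 − 6·a − 122·b² − 244·b − 61·a·b − 80·a·b² − 160·a·b − 40·a²·b − 126·b³ − 252·b² − 63·a·b² + 24·a²·b + 48·a² + 12·a³)·(−6·b − 1 − 5·a)    [distributive law]
= (−209·a·b + 18·a + 54·a² − 256·b − 24 − 374·b² − 143·a·b² − 16·a²·b − 126·b³ + 12·a³)·(−6·b − 1 − 5·a)    [combine like terms]
= 1254·a·b² + 209·a·b + 1045·a²·b − 108·a·b − 18·a − 90·a² − 324·a²·b − 54·a² − 270·a³ + 1536·b² + 256·b + 1280·a·b + 144·b + 24 + 120·a + 2244·b³ + 374·b² + 1870·a·b² + 858·a·b³ + 143·a·b² + 715·a²·b² + 96·a²·b² + 16·a²·b + 80·a³·b + 756·b⁴ + 126·b³ + 630·a·b³ − 72·a³·b − 12·a³ − 60·a⁴    [distributive law]
= 3267·a·b² + 1381·a·b + 737·a²·b + 102·a − 144·a² − 282·a³ + 1910·b² + 400·b + 24 + 2370·b³ + 1488·a·b³ + 811·a²·b² + 8·a³·b + 756·b⁴ − 60·a⁴    [combine like terms]

3267·a·b² + 1381·a·b + 737·a²·b + 102·a − 144·a² − 282·a³ + 1910·b² + 400·b + 24 + 2370·b³ + 1488·a·b³ + 811·a²·b² + 8·a³·b + 756·b⁴ − 60·a⁴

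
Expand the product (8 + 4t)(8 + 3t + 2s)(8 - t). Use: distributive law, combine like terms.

(8 + 4t)(8 + 3t + 2s)(8 - t)
= (64 + 24t + 16s + 32t + 12t² + 8st)(8 - t)    [distributive law]
= (64 + 56t + 16s + 12t² + 8st)(8 - t)    [combine like terms]
= 512 - 64t + 448t - 56t² + 128s - 16st + 96t² - 12t³ + 64st - 8st²    [distributive law]
= 512 + 384t + 40t² + 128s + 48st - 12t³ - 8st²    [combine like terms]

512 + 384t + 40t² + 128s + 48st - 12t³ - 8st²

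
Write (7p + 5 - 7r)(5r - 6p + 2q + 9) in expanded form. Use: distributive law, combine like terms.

(7p + 5 - 7r)(5r - 6p + 2q + 9)
= 35pr - 42p² + 14pq + 63p + 25r - 30p + 10q + 45 - 35r² + 42pr - 14qr - 63r    [distributive law]
= 77pr - 42p² + 14pq + 33p - 38r + 10q + 45 - 35r² - 14qr    [combine like terms]

77pr - 42p² + 14pq + 33p - 38r + 10q + 45 - 35r² - 14qr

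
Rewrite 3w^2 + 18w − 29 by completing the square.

3w^2 + 18w − 29
= 3(w^2 + 6w) − 29    [factor out 3 from the w-terms]
= 3(w^2 + 6w + 9 − 9) − 29    [add and subtract 9 inside the bracket]
= 3(w + 3)^2 − 27 − 29    [perfect-square identity]
= 3(w + 3)^2 − 56    [combine constants]

3(w + 3)^2 − 56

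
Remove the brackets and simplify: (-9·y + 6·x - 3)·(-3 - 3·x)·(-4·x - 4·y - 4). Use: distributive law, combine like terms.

(-9·y + 6·x - 3)·(-3 - 3·x)·(-4·x - 4·y - 4)
= (27·y + 27·x·y - 18·x - 18·x^2 + 9 + 9·x)·(-4·x - 4·y - 4)    [distributive law]
= (27·y + 27·x·y - 9·x - 18·x^2 + 9)·(-4·x - 4·y - 4)    [combine like terms]
= -108·x·y - 108·y^2 - 108·y - 108·x^2·y - 108·x·y^2 - 108·x·y + 36·x^2 + 36·x·y + 36·x + 72·x^3 + 72·x^2·y + 72·x^2 - 36·x - 36·y - 36    [distributive law]
= -180·x·y - 108·y^2 - 144·y - 36·x^2·y - 108·x·y^2 + 108·x^2 + 72·x^3 - 36    [combine like terms]

-180·x·y - 108·y^2 - 144·y - 36·x^2·y - 108·x·y^2 + 108·x^2 + 72·x^3 - 36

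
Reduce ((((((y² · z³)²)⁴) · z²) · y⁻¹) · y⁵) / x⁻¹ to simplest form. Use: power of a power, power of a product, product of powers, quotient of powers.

xy²⁰z²⁶

((((((y² · z³)²)⁴) · z²) · y⁻¹) · y⁵) / x⁻¹
= (((((y² · z³)⁸) · z²) · y⁻¹) · y⁵) / x⁻¹    [power of a power]
= ((((((y²)⁸) · ((z³)⁸)) · z²) · y⁻¹) · y⁵) / x⁻¹    [power of a product]
= ((((y¹⁶ · ((z³)⁸)) · z²) · y⁻¹) · y⁵) / x⁻¹    [power of a power]
= ((((y¹⁶ · z²⁴) · z²) · y⁻¹) · y⁵) / x⁻¹    [power of a power]
= xy²⁰z²⁶    [quotient of powers; product of powers]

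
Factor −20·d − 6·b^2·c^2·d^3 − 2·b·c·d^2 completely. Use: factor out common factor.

2·d(−10 − 3·b^2·c^2·d^2 − b·c·d)

−20·d − 6·b^2·c^2·d^3 − 2·b·c·d^2
= 2(−10·d − 3·b^2·c^2·d^3 − b·c·d^2)    [factor out 2]
= 2·d(−10 − 3·b^2·c^2·d^2 − b·c·d)    [factor out d]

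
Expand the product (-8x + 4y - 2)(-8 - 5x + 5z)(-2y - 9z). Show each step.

(-8x + 4y - 2)(-8 - 5x + 5z)(-2y - 9z)
= (64x + 40x² - 40xz - 32y - 20xy + 20yz + 16 + 10x - 10z)(-2y - 9z)    [distributive law]
= (74x + 40x² - 40xz - 32y - 20xy + 20yz + 16 - 10z)(-2y - 9z)    [combine like terms]
= -148xy - 666xz - 80x²y - 360x²z + 80xyz + 360xz² + 64y² + 288yz + 40xy² + 180xyz - 40y²z - 180yz² - 32y - 144z + 20yz + 90z²    [distributive law]
= -148xy - 666xz - 80x²y - 360x²z + 260xyz + 360xz² + 64y² + 308yz + 40xy² - 40y²z - 180yz² - 32y - 144z + 90z²    [combine like terms]

-148xy - 666xz - 80x²y - 360x²z + 260xyz + 360xz² + 64y² + 308yz + 40xy² - 40y²z - 180yz² - 32y - 144z + 90z²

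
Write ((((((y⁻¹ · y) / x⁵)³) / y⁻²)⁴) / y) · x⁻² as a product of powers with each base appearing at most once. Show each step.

x⁻⁶²·y⁷

((((((y⁻¹ · y) / x⁵)³) / y⁻²)⁴) / y) · x⁻²
= ((((((y⁻¹ · y) / x⁵)³)⁴) / ((y⁻²)⁴)) / y) · x⁻²    [power of a quotient]
= (((((y⁻¹ · y) / x⁵)¹²) / ((y⁻²)⁴)) / y) · x⁻²    [power of a power]
= (((((y⁻¹ · y)¹²) / ((x⁵)¹²)) / ((y⁻²)⁴)) / y) · x⁻²    [power of a quotient]
= ((((((y⁻¹)¹²) · (y¹²)) / ((x⁵)¹²)) / ((y⁻²)⁴)) / y) · x⁻²    [power of a product]
= ((((y⁻¹² · (y¹²)) / ((x⁵)¹²)) / ((y⁻²)⁴)) / y) · x⁻²    [power of a power]
= (((y⁰ / ((x⁵)¹²)) / ((y⁻²)⁴)) / y) · x⁻²    [product of powers]
= (((y⁰ / x⁶⁰) / ((y⁻²)⁴)) / y) · x⁻²    [power of a power]
= (((y⁰ / x⁶⁰) / y⁻⁸) / y) · x⁻²    [power of a power]
= x⁻⁶²·y⁷    [quotient of powers; product of powers]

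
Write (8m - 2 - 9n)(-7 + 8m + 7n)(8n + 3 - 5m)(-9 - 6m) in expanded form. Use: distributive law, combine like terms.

6267mn - 114m^2n + 2322m - 3252m^2 - 432m^3 - 3552m^3n + 1920m^4 - 2901mn^2 - 1122m^2n^2 - 2331n - 378 - 1827n^2 + 4536n^3 + 3024mn^3

(8m - 2 - 9n)(-7 + 8m + 7n)(8n + 3 - 5m)(-9 - 6m)
= (-56m + 64m^2 + 56mn + 14 - 16m - 14n + 63n - 72mn - 63n^2)(8n + 3 - 5m)(-9 - 6m)    [distributive law]
= (-72m + 64m^2 - 16mn + 14 + 49n - 63n^2)(8n + 3 - 5m)(-9 - 6m)    [combine like terms]
= (-576mn - 216m + 360m^2 + 512m^2n + 192m^2 - 320m^3 - 128mn^2 - 48mn + 80m^2n + 112n + 42 - 70m + 392n^2 + 147n - 245mn - 504n^3 - 189n^2 + 315mn^2)(-9 - 6m)    [distributive law]
= (-869mn - 286m + 552m^2 + 592m^2n - 320m^3 + 187mn^2 + 259n + 42 + 203n^2 - 504n^3)(-9 - 6m)    [combine like terms]
= 7821mn + 5214m^2n + 2574m + 1716m^2 - 4968m^2 - 3312m^3 - 5328m^2n - 3552m^3n + 2880m^3 + 1920m^4 - 1683mn^2 - 1122m^2n^2 - 2331n - 1554mn - 378 - 252m - 1827n^2 - 1218mn^2 + 4536n^3 + 3024mn^3    [distributive law]
= 6267mn - 114m^2n + 2322m - 3252m^2 - 432m^3 - 3552m^3n + 1920m^4 - 2901mn^2 - 1122m^2n^2 - 2331n - 378 - 1827n^2 + 4536n^3 + 3024mn^3    [combine like terms]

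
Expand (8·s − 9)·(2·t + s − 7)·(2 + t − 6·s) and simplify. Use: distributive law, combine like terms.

(8·s − 9)·(2·t + s − 7)·(2 + t − 6·s)
= (16·s·t + 8·s² − 56·s − 18·t − 9·s + 63)·(2 + t − 6·s)    [distributive law]
= (16·s·t + 8·s² − 65·s − 18·t + 63)·(2 + t − 6·s)    [combine like terms]
= 32·s·t + 16·s·t² − 96·s²·t + 16·s² + 8·s²·t − 48·s³ − 130·s − 65·s·t + 390·s² − 36·t − 18·t² + 108·s·t + 126 + 63·t − 378·s    [distributive law]
= 75·s·t + 16·s·t² − 88·s²·t + 406·s² − 48·s³ − 508·s + 27·t − 18·t² + 126    [combine like terms]

75·s·t + 16·s·t² − 88·s²·t + 406·s² − 48·s³ − 508·s + 27·t − 18·t² + 126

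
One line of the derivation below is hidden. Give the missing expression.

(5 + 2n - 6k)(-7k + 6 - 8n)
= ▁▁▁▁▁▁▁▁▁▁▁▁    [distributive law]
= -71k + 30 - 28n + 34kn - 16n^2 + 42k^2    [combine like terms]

Applying distributive law to the line above:

-35k + 30 - 40n - 14kn + 12n - 16n^2 + 42k^2 - 36k + 48kn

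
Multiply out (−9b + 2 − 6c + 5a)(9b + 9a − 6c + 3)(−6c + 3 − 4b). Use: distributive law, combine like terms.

(−9b + 2 − 6c + 5a)(9b + 9a − 6c + 3)(−6c + 3 − 4b)
= (−81b^2 − 81ab + 54bc − 27b + 18b + 18a − 12c + 6 − 54bc − 54ac + 36c^2 − 18c + 45ab + 45a^2 − 30ac + 15a)(−6c + 3 − 4b)    [distributive law]
= (−81b^2 − 36ab − 9b + 33a − 30c + 6 − 84ac + 36c^2 + 45a^2)(−6c + 3 − 4b)    [combine like terms]
= 486b^2c − 243b^2 + 324b^3 + 216abc − 108ab + 144ab^2 + 54bc − 27b + 36b^2 − 198ac + 99a − 132ab + 180c^2 − 90c + 120bc − 36c + 18 − 24b + 504ac^2 − 252ac + 336abc − 216c^3 + 108c^2 − 144bc^2 − 270a^2c + 135a^2 − 180a^2b    [distributive law]
= 486b^2c − 207b^2 + 324b^3 + 552abc − 240ab + 144ab^2 + 174bc − 51b − 450ac + 99a + 288c^2 − 126c + 18 + 504ac^2 − 216c^3 − 144bc^2 − 270a^2c + 135a^2 − 180a^2b    [combine like terms]

486b^2c − 207b^2 + 324b^3 + 552abc − 240ab + 144ab^2 + 174bc − 51b − 450ac + 99a + 288c^2 − 126c + 18 + 504ac^2 − 216c^3 − 144bc^2 − 270a^2c + 135a^2 − 180a^2b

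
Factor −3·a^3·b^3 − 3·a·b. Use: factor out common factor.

3·a·b(−a^2·b^2 − 1)

−3·a^3·b^3 − 3·a·b
= 3(−a^3·b^3 − a·b)    [factor out 3]
= 3·a·b(−a^2·b^2 − 1)    [factor out a·b]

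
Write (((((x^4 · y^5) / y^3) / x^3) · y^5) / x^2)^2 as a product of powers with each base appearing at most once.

(((((x^4 · y^5) / y^3) / x^3) · y^5) / x^2)^2
= (((((x^4 · y^5) / y^3) / x^3) · y^5)^2) / ((x^2)^2)    [power of a quotient]
= (((((x^4 · y^5) / y^3) / x^3)^2) · ((y^5)^2)) / ((x^2)^2)    [power of a product]
= (((((x^4 · y^5) / y^3)^2) / ((x^3)^2)) · ((y^5)^2)) / ((x^2)^2)    [power of a quotient]
= (((((x^4 · y^5)^2) / ((y^3)^2)) / ((x^3)^2)) · ((y^5)^2)) / ((x^2)^2)    [power of a quotient]
= ((((((x^4)^2) · ((y^5)^2)) / ((y^3)^2)) / ((x^3)^2)) · ((y^5)^2)) / ((x^2)^2)    [power of a product]
= ((((x^8 · ((y^5)^2)) / ((y^3)^2)) / ((x^3)^2)) · ((y^5)^2)) / ((x^2)^2)    [power of a power]
= ((((x^8 · y^10) / ((y^3)^2)) / ((x^3)^2)) · ((y^5)^2)) / ((x^2)^2)    [power of a power]
= ((((x^8 · y^10) / y^6) / ((x^3)^2)) · ((y^5)^2)) / ((x^2)^2)    [power of a power]
= ((((x^8 · y^10) / y^6) / x^6) · ((y^5)^2)) / ((x^2)^2)    [power of a power]
= ((((x^8 · y^10) / y^6) / x^6) · y^10) / ((x^2)^2)    [power of a power]
= ((((x^8 · y^10) / y^6) / x^6) · y^10) / x^4    [power of a power]
= x^(-2)y^14    [quotient of powers; product of powers]

x^(-2)y^14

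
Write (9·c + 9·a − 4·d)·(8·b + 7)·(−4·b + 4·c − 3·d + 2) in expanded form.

(9·c + 9·a − 4·d)·(8·b + 7)·(−4·b + 4·c − 3·d + 2)
= (72·b·c + 63·c + 72·a·b + 63·a − 32·b·d − 28·d)·(−4·b + 4·c − 3·d + 2)    [distributive law]
= −288·b²·c + 288·b·c² − 216·b·c·d + 144·b·c − 252·b·c + 252·c² − 189·c·d + 126·c − 288·a·b² + 288·a·b·c − 216·a·b·d + 144·a·b − 252·a·b + 252·a·c − 189·a·d + 126·a + 128·b²·d − 128·b·c·d + 96·b·d² − 64·b·d + 112·b·d − 112·c·d + 84·d² − 56·d    [distributive law]
= −288·b²·c + 288·b·c² − 344·b·c·d − 108·b·c + 252·c² − 301·c·d + 126·c − 288·a·b² + 288·a·b·c − 216·a·b·d − 108·a·b + 252·a·c − 189·a·d + 126·a + 128·b²·d + 96·b·d² + 48·b·d + 84·d² − 56·d    [combine like terms]

−288·b²·c + 288·b·c² − 344·b·c·d − 108·b·c + 252·c² − 301·c·d + 126·c − 288·a·b² + 288·a·b·c − 216·a·b·d − 108·a·b + 252·a·c − 189·a·d + 126·a + 128·b²·d + 96·b·d² + 48·b·d + 84·d² − 56·d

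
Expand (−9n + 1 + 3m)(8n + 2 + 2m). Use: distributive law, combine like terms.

(−9n + 1 + 3m)(8n + 2 + 2m)
= −72n² − 18n − 18mn + 8n + 2 + 2m + 24mn + 6m + 6m²    [distributive law]
= −72n² − 10n + 6mn + 2 + 8m + 6m²    [combine like terms]

−72n² − 10n + 6mn + 2 + 8m + 6m²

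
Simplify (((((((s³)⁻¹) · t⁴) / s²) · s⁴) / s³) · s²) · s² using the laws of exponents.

(((((((s³)⁻¹) · t⁴) / s²) · s⁴) / s³) · s²) · s²
= (((((s⁻³ · t⁴) / s²) · s⁴) / s³) · s²) · s²    [power of a power]
= t⁴    [quotient of powers; product of powers]

t⁴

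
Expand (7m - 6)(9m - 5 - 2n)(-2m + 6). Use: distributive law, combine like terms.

(7m - 6)(9m - 5 - 2n)(-2m + 6)
= (63m^2 - 35m - 14mn - 54m + 30 + 12n)(-2m + 6)    [distributive law]
= (63m^2 - 89m - 14mn + 30 + 12n)(-2m + 6)    [combine like terms]
= -126m^3 + 378m^2 + 178m^2 - 534m + 28m^2n - 84mn - 60m + 180 - 24mn + 72n    [distributive law]
= -126m^3 + 556m^2 - 594m + 28m^2n - 108mn + 180 + 72n    [combine like terms]

-126m^3 + 556m^2 - 594m + 28m^2n - 108mn + 180 + 72n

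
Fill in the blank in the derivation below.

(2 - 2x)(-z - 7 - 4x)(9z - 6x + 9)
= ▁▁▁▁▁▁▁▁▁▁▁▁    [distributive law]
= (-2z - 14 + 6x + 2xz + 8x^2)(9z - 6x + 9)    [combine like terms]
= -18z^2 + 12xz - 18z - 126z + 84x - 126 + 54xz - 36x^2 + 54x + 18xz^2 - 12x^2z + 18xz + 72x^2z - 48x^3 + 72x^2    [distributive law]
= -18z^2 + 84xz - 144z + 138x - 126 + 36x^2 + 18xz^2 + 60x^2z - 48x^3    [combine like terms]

Applying distributive law to the line above:

(-2z - 14 - 8x + 2xz + 14x + 8x^2)(9z - 6x + 9)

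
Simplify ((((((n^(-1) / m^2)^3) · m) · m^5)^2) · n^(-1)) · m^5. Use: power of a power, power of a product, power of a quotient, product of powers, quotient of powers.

m^5n^(-7)

((((((n^(-1) / m^2)^3) · m) · m^5)^2) · n^(-1)) · m^5
= ((((((n^(-1) / m^2)^3) · m)^2) · ((m^5)^2)) · n^(-1)) · m^5    [power of a product]
= ((((((n^(-1) / m^2)^3)^2) · (m^2)) · ((m^5)^2)) · n^(-1)) · m^5    [power of a product]
= (((((n^(-1) / m^2)^6) · (m^2)) · ((m^5)^2)) · n^(-1)) · m^5    [power of a power]
= ((((((n^(-1))^6) / ((m^2)^6)) · (m^2)) · ((m^5)^2)) · n^(-1)) · m^5    [power of a quotient]
= ((((n^(-6) / ((m^2)^6)) · (m^2)) · ((m^5)^2)) · n^(-1)) · m^5    [power of a power]
= ((((n^(-6) / m^12) · (m^2)) · ((m^5)^2)) · n^(-1)) · m^5    [power of a power]
= ((((n^(-6) / m^12) · m^2) · m^10) · n^(-1)) · m^5    [power of a power]
= m^5n^(-7)    [quotient of powers; product of powers]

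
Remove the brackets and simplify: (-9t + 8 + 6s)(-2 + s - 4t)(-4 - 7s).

(-9t + 8 + 6s)(-2 + s - 4t)(-4 - 7s)
= (18t - 9st + 36t^2 - 16 + 8s - 32t - 12s + 6s^2 - 24st)(-4 - 7s)    [distributive law]
= (-14t - 33st + 36t^2 - 16 - 4s + 6s^2)(-4 - 7s)    [combine like terms]
= 56t + 98st + 132st + 231s^2t - 144t^2 - 252st^2 + 64 + 112s + 16s + 28s^2 - 24s^2 - 42s^3    [distributive law]
= 56t + 230st + 231s^2t - 144t^2 - 252st^2 + 64 + 128s + 4s^2 - 42s^3    [combine like terms]

56t + 230st + 231s^2t - 144t^2 - 252st^2 + 64 + 128s + 4s^2 - 42s^3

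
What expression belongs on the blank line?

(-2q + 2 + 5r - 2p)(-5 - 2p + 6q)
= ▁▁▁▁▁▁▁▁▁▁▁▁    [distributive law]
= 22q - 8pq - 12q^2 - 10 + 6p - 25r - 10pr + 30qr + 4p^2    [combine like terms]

By distributive law:

10q + 4pq - 12q^2 - 10 - 4p + 12q - 25r - 10pr + 30qr + 10p + 4p^2 - 12pq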